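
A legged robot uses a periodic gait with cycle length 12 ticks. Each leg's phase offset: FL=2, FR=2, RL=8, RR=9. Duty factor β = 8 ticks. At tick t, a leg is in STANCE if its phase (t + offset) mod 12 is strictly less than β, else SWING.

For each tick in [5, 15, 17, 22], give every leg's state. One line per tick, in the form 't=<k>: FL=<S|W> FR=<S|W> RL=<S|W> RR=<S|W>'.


t=5: FL=S FR=S RL=S RR=S
t=15: FL=S FR=S RL=W RR=S
t=17: FL=S FR=S RL=S RR=S
t=22: FL=S FR=S RL=S RR=S

t=5: phase=(7,7,1,2) vs β=8 → FL=S FR=S RL=S RR=S
t=15: phase=(5,5,11,0) vs β=8 → FL=S FR=S RL=W RR=S
t=17: phase=(7,7,1,2) vs β=8 → FL=S FR=S RL=S RR=S
t=22: phase=(0,0,6,7) vs β=8 → FL=S FR=S RL=S RR=S


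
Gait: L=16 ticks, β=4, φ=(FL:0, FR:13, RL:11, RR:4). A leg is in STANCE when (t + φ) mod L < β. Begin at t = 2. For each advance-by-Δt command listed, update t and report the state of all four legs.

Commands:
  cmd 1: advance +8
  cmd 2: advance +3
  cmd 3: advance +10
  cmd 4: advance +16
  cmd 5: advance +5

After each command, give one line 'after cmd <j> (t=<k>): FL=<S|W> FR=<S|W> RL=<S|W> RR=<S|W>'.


start t=2: FL=S FR=W RL=W RR=W
cmd 1: advance +8 → t=10, phase=(10,7,5,14) → FL=W FR=W RL=W RR=W
cmd 2: advance +3 → t=13, phase=(13,10,8,1) → FL=W FR=W RL=W RR=S
cmd 3: advance +10 → t=23, phase=(7,4,2,11) → FL=W FR=W RL=S RR=W
cmd 4: advance +16 → t=39, phase=(7,4,2,11) → FL=W FR=W RL=S RR=W
cmd 5: advance +5 → t=44, phase=(12,9,7,0) → FL=W FR=W RL=W RR=S

after cmd 1 (t=10): FL=W FR=W RL=W RR=W
after cmd 2 (t=13): FL=W FR=W RL=W RR=S
after cmd 3 (t=23): FL=W FR=W RL=S RR=W
after cmd 4 (t=39): FL=W FR=W RL=S RR=W
after cmd 5 (t=44): FL=W FR=W RL=W RR=S


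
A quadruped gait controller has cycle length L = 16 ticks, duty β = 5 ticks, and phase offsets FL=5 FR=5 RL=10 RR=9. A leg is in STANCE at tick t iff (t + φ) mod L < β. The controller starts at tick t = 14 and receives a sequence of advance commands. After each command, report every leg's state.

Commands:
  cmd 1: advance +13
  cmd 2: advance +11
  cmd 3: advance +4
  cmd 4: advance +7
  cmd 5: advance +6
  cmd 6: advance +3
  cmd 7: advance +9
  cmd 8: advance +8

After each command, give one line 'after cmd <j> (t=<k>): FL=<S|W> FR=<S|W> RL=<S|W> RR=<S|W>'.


after cmd 1 (t=27): FL=S FR=S RL=W RR=S
after cmd 2 (t=38): FL=W FR=W RL=S RR=W
after cmd 3 (t=42): FL=W FR=W RL=S RR=S
after cmd 4 (t=49): FL=W FR=W RL=W RR=W
after cmd 5 (t=55): FL=W FR=W RL=S RR=S
after cmd 6 (t=58): FL=W FR=W RL=S RR=S
after cmd 7 (t=67): FL=W FR=W RL=W RR=W
after cmd 8 (t=75): FL=S FR=S RL=W RR=S

start t=14: FL=S FR=S RL=W RR=W
cmd 1: advance +13 → t=27, phase=(0,0,5,4) → FL=S FR=S RL=W RR=S
cmd 2: advance +11 → t=38, phase=(11,11,0,15) → FL=W FR=W RL=S RR=W
cmd 3: advance +4 → t=42, phase=(15,15,4,3) → FL=W FR=W RL=S RR=S
cmd 4: advance +7 → t=49, phase=(6,6,11,10) → FL=W FR=W RL=W RR=W
cmd 5: advance +6 → t=55, phase=(12,12,1,0) → FL=W FR=W RL=S RR=S
cmd 6: advance +3 → t=58, phase=(15,15,4,3) → FL=W FR=W RL=S RR=S
cmd 7: advance +9 → t=67, phase=(8,8,13,12) → FL=W FR=W RL=W RR=W
cmd 8: advance +8 → t=75, phase=(0,0,5,4) → FL=S FR=S RL=W RR=S


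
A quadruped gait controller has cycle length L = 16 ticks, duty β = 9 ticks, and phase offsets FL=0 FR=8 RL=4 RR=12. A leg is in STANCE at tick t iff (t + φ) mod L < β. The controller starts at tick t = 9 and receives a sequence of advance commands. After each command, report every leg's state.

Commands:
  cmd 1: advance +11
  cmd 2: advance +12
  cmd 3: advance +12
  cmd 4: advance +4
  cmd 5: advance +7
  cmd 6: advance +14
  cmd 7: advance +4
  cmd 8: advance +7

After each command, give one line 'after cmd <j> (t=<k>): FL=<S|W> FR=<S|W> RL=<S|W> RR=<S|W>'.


after cmd 1 (t=20): FL=S FR=W RL=S RR=S
after cmd 2 (t=32): FL=S FR=S RL=S RR=W
after cmd 3 (t=44): FL=W FR=S RL=S RR=S
after cmd 4 (t=48): FL=S FR=S RL=S RR=W
after cmd 5 (t=55): FL=S FR=W RL=W RR=S
after cmd 6 (t=69): FL=S FR=W RL=W RR=S
after cmd 7 (t=73): FL=W FR=S RL=W RR=S
after cmd 8 (t=80): FL=S FR=S RL=S RR=W

start t=9: FL=W FR=S RL=W RR=S
cmd 1: advance +11 → t=20, phase=(4,12,8,0) → FL=S FR=W RL=S RR=S
cmd 2: advance +12 → t=32, phase=(0,8,4,12) → FL=S FR=S RL=S RR=W
cmd 3: advance +12 → t=44, phase=(12,4,0,8) → FL=W FR=S RL=S RR=S
cmd 4: advance +4 → t=48, phase=(0,8,4,12) → FL=S FR=S RL=S RR=W
cmd 5: advance +7 → t=55, phase=(7,15,11,3) → FL=S FR=W RL=W RR=S
cmd 6: advance +14 → t=69, phase=(5,13,9,1) → FL=S FR=W RL=W RR=S
cmd 7: advance +4 → t=73, phase=(9,1,13,5) → FL=W FR=S RL=W RR=S
cmd 8: advance +7 → t=80, phase=(0,8,4,12) → FL=S FR=S RL=S RR=W


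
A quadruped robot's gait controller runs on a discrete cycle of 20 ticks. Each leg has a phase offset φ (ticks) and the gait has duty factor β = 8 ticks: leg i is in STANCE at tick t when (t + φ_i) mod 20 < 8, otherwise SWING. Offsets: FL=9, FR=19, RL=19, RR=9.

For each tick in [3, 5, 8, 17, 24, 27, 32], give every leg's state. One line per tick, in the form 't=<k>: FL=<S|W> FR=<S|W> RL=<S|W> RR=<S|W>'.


t=3: FL=W FR=S RL=S RR=W
t=5: FL=W FR=S RL=S RR=W
t=8: FL=W FR=S RL=S RR=W
t=17: FL=S FR=W RL=W RR=S
t=24: FL=W FR=S RL=S RR=W
t=27: FL=W FR=S RL=S RR=W
t=32: FL=S FR=W RL=W RR=S

t=3: phase=(12,2,2,12) vs β=8 → FL=W FR=S RL=S RR=W
t=5: phase=(14,4,4,14) vs β=8 → FL=W FR=S RL=S RR=W
t=8: phase=(17,7,7,17) vs β=8 → FL=W FR=S RL=S RR=W
t=17: phase=(6,16,16,6) vs β=8 → FL=S FR=W RL=W RR=S
t=24: phase=(13,3,3,13) vs β=8 → FL=W FR=S RL=S RR=W
t=27: phase=(16,6,6,16) vs β=8 → FL=W FR=S RL=S RR=W
t=32: phase=(1,11,11,1) vs β=8 → FL=S FR=W RL=W RR=S


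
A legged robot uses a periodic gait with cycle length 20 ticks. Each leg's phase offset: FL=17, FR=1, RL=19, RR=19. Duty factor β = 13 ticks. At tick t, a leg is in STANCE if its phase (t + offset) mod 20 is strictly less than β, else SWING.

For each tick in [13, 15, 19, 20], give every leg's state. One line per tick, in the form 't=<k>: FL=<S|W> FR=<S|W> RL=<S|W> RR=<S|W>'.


t=13: FL=S FR=W RL=S RR=S
t=15: FL=S FR=W RL=W RR=W
t=19: FL=W FR=S RL=W RR=W
t=20: FL=W FR=S RL=W RR=W

t=13: phase=(10,14,12,12) vs β=13 → FL=S FR=W RL=S RR=S
t=15: phase=(12,16,14,14) vs β=13 → FL=S FR=W RL=W RR=W
t=19: phase=(16,0,18,18) vs β=13 → FL=W FR=S RL=W RR=W
t=20: phase=(17,1,19,19) vs β=13 → FL=W FR=S RL=W RR=W


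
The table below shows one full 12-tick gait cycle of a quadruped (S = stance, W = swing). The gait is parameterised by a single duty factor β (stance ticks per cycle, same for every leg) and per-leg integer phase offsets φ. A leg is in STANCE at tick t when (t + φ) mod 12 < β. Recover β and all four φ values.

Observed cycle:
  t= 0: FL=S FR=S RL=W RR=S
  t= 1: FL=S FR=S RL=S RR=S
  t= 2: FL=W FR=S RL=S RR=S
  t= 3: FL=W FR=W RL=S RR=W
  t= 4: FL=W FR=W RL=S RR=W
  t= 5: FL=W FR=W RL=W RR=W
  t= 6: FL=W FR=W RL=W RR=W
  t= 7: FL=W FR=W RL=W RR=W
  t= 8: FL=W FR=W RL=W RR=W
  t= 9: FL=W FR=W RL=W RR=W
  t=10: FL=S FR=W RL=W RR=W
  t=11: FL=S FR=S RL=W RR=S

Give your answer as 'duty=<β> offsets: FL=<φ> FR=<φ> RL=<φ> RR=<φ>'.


duty β = stance ticks per leg = 4
FL: stance ticks = 4; W→S at t=10 → φ=2
FR: stance ticks = 4; W→S at t=11 → φ=1
RL: stance ticks = 4; W→S at t=1 → φ=11
RR: stance ticks = 4; W→S at t=11 → φ=1

duty=4 offsets: FL=2 FR=1 RL=11 RR=1


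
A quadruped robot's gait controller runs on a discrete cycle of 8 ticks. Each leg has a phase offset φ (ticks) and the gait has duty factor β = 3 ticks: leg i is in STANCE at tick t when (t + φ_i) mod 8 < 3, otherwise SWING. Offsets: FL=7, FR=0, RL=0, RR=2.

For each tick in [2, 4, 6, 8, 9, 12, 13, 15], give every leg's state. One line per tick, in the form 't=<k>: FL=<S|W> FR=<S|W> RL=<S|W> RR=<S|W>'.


t=2: phase=(1,2,2,4) vs β=3 → FL=S FR=S RL=S RR=W
t=4: phase=(3,4,4,6) vs β=3 → FL=W FR=W RL=W RR=W
t=6: phase=(5,6,6,0) vs β=3 → FL=W FR=W RL=W RR=S
t=8: phase=(7,0,0,2) vs β=3 → FL=W FR=S RL=S RR=S
t=9: phase=(0,1,1,3) vs β=3 → FL=S FR=S RL=S RR=W
t=12: phase=(3,4,4,6) vs β=3 → FL=W FR=W RL=W RR=W
t=13: phase=(4,5,5,7) vs β=3 → FL=W FR=W RL=W RR=W
t=15: phase=(6,7,7,1) vs β=3 → FL=W FR=W RL=W RR=S

t=2: FL=S FR=S RL=S RR=W
t=4: FL=W FR=W RL=W RR=W
t=6: FL=W FR=W RL=W RR=S
t=8: FL=W FR=S RL=S RR=S
t=9: FL=S FR=S RL=S RR=W
t=12: FL=W FR=W RL=W RR=W
t=13: FL=W FR=W RL=W RR=W
t=15: FL=W FR=W RL=W RR=S


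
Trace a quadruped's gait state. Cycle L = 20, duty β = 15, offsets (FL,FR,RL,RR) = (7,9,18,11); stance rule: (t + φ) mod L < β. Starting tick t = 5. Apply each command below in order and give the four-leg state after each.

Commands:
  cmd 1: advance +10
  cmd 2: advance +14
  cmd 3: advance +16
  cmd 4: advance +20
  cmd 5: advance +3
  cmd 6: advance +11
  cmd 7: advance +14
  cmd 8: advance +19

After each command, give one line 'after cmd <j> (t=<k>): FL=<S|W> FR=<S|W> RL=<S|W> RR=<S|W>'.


start t=5: FL=S FR=S RL=S RR=W
cmd 1: advance +10 → t=15, phase=(2,4,13,6) → FL=S FR=S RL=S RR=S
cmd 2: advance +14 → t=29, phase=(16,18,7,0) → FL=W FR=W RL=S RR=S
cmd 3: advance +16 → t=45, phase=(12,14,3,16) → FL=S FR=S RL=S RR=W
cmd 4: advance +20 → t=65, phase=(12,14,3,16) → FL=S FR=S RL=S RR=W
cmd 5: advance +3 → t=68, phase=(15,17,6,19) → FL=W FR=W RL=S RR=W
cmd 6: advance +11 → t=79, phase=(6,8,17,10) → FL=S FR=S RL=W RR=S
cmd 7: advance +14 → t=93, phase=(0,2,11,4) → FL=S FR=S RL=S RR=S
cmd 8: advance +19 → t=112, phase=(19,1,10,3) → FL=W FR=S RL=S RR=S

after cmd 1 (t=15): FL=S FR=S RL=S RR=S
after cmd 2 (t=29): FL=W FR=W RL=S RR=S
after cmd 3 (t=45): FL=S FR=S RL=S RR=W
after cmd 4 (t=65): FL=S FR=S RL=S RR=W
after cmd 5 (t=68): FL=W FR=W RL=S RR=W
after cmd 6 (t=79): FL=S FR=S RL=W RR=S
after cmd 7 (t=93): FL=S FR=S RL=S RR=S
after cmd 8 (t=112): FL=W FR=S RL=S RR=S


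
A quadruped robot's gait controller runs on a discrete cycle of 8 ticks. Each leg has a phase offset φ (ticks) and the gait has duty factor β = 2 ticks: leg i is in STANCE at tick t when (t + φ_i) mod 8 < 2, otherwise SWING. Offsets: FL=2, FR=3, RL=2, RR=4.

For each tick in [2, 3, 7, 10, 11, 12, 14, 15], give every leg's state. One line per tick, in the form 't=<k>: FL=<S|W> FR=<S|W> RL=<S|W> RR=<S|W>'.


t=2: FL=W FR=W RL=W RR=W
t=3: FL=W FR=W RL=W RR=W
t=7: FL=S FR=W RL=S RR=W
t=10: FL=W FR=W RL=W RR=W
t=11: FL=W FR=W RL=W RR=W
t=12: FL=W FR=W RL=W RR=S
t=14: FL=S FR=S RL=S RR=W
t=15: FL=S FR=W RL=S RR=W

t=2: phase=(4,5,4,6) vs β=2 → FL=W FR=W RL=W RR=W
t=3: phase=(5,6,5,7) vs β=2 → FL=W FR=W RL=W RR=W
t=7: phase=(1,2,1,3) vs β=2 → FL=S FR=W RL=S RR=W
t=10: phase=(4,5,4,6) vs β=2 → FL=W FR=W RL=W RR=W
t=11: phase=(5,6,5,7) vs β=2 → FL=W FR=W RL=W RR=W
t=12: phase=(6,7,6,0) vs β=2 → FL=W FR=W RL=W RR=S
t=14: phase=(0,1,0,2) vs β=2 → FL=S FR=S RL=S RR=W
t=15: phase=(1,2,1,3) vs β=2 → FL=S FR=W RL=S RR=W


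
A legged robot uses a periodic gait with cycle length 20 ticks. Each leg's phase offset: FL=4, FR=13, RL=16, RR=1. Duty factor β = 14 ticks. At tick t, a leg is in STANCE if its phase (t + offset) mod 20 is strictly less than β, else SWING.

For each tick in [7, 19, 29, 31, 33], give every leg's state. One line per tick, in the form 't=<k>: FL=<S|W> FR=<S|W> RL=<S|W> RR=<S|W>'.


t=7: FL=S FR=S RL=S RR=S
t=19: FL=S FR=S RL=W RR=S
t=29: FL=S FR=S RL=S RR=S
t=31: FL=W FR=S RL=S RR=S
t=33: FL=W FR=S RL=S RR=W

t=7: phase=(11,0,3,8) vs β=14 → FL=S FR=S RL=S RR=S
t=19: phase=(3,12,15,0) vs β=14 → FL=S FR=S RL=W RR=S
t=29: phase=(13,2,5,10) vs β=14 → FL=S FR=S RL=S RR=S
t=31: phase=(15,4,7,12) vs β=14 → FL=W FR=S RL=S RR=S
t=33: phase=(17,6,9,14) vs β=14 → FL=W FR=S RL=S RR=W


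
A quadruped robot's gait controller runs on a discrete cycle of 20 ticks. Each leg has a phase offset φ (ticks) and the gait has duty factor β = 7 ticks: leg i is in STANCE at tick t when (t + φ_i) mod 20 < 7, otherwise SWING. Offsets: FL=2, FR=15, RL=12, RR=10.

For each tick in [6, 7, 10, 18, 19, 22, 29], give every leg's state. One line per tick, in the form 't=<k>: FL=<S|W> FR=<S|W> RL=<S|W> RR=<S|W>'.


t=6: FL=W FR=S RL=W RR=W
t=7: FL=W FR=S RL=W RR=W
t=10: FL=W FR=S RL=S RR=S
t=18: FL=S FR=W RL=W RR=W
t=19: FL=S FR=W RL=W RR=W
t=22: FL=S FR=W RL=W RR=W
t=29: FL=W FR=S RL=S RR=W

t=6: phase=(8,1,18,16) vs β=7 → FL=W FR=S RL=W RR=W
t=7: phase=(9,2,19,17) vs β=7 → FL=W FR=S RL=W RR=W
t=10: phase=(12,5,2,0) vs β=7 → FL=W FR=S RL=S RR=S
t=18: phase=(0,13,10,8) vs β=7 → FL=S FR=W RL=W RR=W
t=19: phase=(1,14,11,9) vs β=7 → FL=S FR=W RL=W RR=W
t=22: phase=(4,17,14,12) vs β=7 → FL=S FR=W RL=W RR=W
t=29: phase=(11,4,1,19) vs β=7 → FL=W FR=S RL=S RR=W


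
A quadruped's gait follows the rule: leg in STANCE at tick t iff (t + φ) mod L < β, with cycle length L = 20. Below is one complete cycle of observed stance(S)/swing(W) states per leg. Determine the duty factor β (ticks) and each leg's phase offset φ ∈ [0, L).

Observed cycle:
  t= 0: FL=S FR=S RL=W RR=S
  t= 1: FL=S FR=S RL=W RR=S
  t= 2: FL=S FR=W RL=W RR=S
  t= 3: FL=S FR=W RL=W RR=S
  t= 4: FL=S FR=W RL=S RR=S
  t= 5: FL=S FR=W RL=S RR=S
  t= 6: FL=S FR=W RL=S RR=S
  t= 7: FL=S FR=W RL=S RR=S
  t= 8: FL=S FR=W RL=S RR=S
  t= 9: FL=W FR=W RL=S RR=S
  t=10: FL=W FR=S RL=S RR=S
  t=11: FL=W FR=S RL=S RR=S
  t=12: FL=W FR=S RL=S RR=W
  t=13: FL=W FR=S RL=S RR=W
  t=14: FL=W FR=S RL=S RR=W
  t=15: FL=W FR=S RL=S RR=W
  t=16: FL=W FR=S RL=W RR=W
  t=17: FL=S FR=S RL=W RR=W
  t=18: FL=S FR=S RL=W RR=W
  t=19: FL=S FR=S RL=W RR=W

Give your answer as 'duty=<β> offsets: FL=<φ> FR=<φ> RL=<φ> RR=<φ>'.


duty β = stance ticks per leg = 12
FL: stance ticks = 12; W→S at t=17 → φ=3
FR: stance ticks = 12; W→S at t=10 → φ=10
RL: stance ticks = 12; W→S at t=4 → φ=16
RR: stance ticks = 12; W→S at t=0 → φ=0

duty=12 offsets: FL=3 FR=10 RL=16 RR=0


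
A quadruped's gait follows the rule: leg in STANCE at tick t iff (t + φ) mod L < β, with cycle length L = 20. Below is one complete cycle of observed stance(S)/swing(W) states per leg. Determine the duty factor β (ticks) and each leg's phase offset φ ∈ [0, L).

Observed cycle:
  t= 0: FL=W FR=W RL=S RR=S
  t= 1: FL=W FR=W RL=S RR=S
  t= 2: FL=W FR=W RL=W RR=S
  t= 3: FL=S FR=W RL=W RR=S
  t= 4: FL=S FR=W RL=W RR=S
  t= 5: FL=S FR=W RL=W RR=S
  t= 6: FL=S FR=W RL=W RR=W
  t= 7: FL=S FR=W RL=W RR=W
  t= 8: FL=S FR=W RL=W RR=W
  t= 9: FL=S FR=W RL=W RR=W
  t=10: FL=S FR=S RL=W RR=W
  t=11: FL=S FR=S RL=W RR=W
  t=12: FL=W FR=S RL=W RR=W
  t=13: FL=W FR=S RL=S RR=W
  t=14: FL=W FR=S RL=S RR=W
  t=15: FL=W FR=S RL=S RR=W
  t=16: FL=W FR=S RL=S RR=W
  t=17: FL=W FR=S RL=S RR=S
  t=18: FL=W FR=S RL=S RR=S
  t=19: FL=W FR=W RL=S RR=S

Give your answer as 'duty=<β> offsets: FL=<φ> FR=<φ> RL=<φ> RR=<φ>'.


duty β = stance ticks per leg = 9
FL: stance ticks = 9; W→S at t=3 → φ=17
FR: stance ticks = 9; W→S at t=10 → φ=10
RL: stance ticks = 9; W→S at t=13 → φ=7
RR: stance ticks = 9; W→S at t=17 → φ=3

duty=9 offsets: FL=17 FR=10 RL=7 RR=3


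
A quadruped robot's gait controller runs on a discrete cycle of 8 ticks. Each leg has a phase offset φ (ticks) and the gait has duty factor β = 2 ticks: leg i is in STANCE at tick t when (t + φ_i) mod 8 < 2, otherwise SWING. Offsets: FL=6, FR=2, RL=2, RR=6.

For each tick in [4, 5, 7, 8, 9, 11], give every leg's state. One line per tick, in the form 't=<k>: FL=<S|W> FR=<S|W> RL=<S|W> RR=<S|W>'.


t=4: phase=(2,6,6,2) vs β=2 → FL=W FR=W RL=W RR=W
t=5: phase=(3,7,7,3) vs β=2 → FL=W FR=W RL=W RR=W
t=7: phase=(5,1,1,5) vs β=2 → FL=W FR=S RL=S RR=W
t=8: phase=(6,2,2,6) vs β=2 → FL=W FR=W RL=W RR=W
t=9: phase=(7,3,3,7) vs β=2 → FL=W FR=W RL=W RR=W
t=11: phase=(1,5,5,1) vs β=2 → FL=S FR=W RL=W RR=S

t=4: FL=W FR=W RL=W RR=W
t=5: FL=W FR=W RL=W RR=W
t=7: FL=W FR=S RL=S RR=W
t=8: FL=W FR=W RL=W RR=W
t=9: FL=W FR=W RL=W RR=W
t=11: FL=S FR=W RL=W RR=S


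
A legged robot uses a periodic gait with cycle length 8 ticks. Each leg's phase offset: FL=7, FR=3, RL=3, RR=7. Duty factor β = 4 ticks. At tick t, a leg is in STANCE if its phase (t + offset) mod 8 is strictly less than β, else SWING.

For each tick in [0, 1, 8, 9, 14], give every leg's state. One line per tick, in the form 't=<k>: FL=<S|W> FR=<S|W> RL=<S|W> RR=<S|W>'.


t=0: phase=(7,3,3,7) vs β=4 → FL=W FR=S RL=S RR=W
t=1: phase=(0,4,4,0) vs β=4 → FL=S FR=W RL=W RR=S
t=8: phase=(7,3,3,7) vs β=4 → FL=W FR=S RL=S RR=W
t=9: phase=(0,4,4,0) vs β=4 → FL=S FR=W RL=W RR=S
t=14: phase=(5,1,1,5) vs β=4 → FL=W FR=S RL=S RR=W

t=0: FL=W FR=S RL=S RR=W
t=1: FL=S FR=W RL=W RR=S
t=8: FL=W FR=S RL=S RR=W
t=9: FL=S FR=W RL=W RR=S
t=14: FL=W FR=S RL=S RR=W


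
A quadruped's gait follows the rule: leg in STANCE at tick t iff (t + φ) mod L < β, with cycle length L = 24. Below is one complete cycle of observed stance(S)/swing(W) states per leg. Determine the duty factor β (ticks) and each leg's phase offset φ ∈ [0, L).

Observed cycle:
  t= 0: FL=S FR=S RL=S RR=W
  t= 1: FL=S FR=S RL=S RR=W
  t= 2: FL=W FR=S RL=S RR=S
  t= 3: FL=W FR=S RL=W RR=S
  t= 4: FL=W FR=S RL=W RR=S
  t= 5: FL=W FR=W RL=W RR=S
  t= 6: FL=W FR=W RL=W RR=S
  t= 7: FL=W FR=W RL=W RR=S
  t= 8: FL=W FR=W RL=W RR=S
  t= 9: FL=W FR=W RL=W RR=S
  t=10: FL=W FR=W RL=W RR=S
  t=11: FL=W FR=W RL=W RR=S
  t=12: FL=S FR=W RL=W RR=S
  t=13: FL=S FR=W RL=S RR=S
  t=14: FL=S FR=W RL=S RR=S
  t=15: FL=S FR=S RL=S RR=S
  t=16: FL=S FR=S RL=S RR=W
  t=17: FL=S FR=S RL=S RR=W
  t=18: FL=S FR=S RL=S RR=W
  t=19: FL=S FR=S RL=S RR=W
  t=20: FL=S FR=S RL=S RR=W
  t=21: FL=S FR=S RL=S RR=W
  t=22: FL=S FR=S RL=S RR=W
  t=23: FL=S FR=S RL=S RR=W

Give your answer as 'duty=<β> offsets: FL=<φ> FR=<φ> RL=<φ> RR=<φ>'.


duty=14 offsets: FL=12 FR=9 RL=11 RR=22

duty β = stance ticks per leg = 14
FL: stance ticks = 14; W→S at t=12 → φ=12
FR: stance ticks = 14; W→S at t=15 → φ=9
RL: stance ticks = 14; W→S at t=13 → φ=11
RR: stance ticks = 14; W→S at t=2 → φ=22


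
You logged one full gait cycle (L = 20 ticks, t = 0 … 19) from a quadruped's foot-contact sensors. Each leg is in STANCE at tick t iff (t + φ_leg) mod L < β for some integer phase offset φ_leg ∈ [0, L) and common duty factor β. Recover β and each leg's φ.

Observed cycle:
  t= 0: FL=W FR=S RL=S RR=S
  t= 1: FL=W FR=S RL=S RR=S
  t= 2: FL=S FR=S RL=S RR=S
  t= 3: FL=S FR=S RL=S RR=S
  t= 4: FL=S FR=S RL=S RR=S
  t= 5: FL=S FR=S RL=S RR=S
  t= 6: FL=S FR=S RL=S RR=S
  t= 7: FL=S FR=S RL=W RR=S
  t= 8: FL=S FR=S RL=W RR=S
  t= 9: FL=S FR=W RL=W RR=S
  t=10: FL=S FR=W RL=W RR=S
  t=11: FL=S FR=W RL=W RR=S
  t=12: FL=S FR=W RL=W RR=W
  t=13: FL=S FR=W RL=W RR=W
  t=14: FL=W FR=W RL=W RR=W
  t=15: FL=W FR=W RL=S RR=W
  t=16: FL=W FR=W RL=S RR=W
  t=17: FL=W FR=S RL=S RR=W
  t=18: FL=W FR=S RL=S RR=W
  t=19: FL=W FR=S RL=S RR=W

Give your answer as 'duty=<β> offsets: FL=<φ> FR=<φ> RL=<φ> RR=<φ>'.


duty=12 offsets: FL=18 FR=3 RL=5 RR=0

duty β = stance ticks per leg = 12
FL: stance ticks = 12; W→S at t=2 → φ=18
FR: stance ticks = 12; W→S at t=17 → φ=3
RL: stance ticks = 12; W→S at t=15 → φ=5
RR: stance ticks = 12; W→S at t=0 → φ=0


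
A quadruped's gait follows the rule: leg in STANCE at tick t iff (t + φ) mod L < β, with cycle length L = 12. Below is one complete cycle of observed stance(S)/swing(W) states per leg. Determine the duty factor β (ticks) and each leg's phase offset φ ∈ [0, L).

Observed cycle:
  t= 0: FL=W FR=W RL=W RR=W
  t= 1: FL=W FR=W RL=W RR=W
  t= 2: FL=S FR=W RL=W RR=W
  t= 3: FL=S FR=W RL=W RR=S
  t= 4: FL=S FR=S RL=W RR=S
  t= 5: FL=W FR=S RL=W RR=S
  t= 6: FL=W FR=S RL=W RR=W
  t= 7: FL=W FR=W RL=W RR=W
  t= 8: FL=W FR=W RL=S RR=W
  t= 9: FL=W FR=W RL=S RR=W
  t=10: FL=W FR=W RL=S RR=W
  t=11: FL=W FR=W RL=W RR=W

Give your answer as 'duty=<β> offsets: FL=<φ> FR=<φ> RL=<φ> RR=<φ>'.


duty β = stance ticks per leg = 3
FL: stance ticks = 3; W→S at t=2 → φ=10
FR: stance ticks = 3; W→S at t=4 → φ=8
RL: stance ticks = 3; W→S at t=8 → φ=4
RR: stance ticks = 3; W→S at t=3 → φ=9

duty=3 offsets: FL=10 FR=8 RL=4 RR=9


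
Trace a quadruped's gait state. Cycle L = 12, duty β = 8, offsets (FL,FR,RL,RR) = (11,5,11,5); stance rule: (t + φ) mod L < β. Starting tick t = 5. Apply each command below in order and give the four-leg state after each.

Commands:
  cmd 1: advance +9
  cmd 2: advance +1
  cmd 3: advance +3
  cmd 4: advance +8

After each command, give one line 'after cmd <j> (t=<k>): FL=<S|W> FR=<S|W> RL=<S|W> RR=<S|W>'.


after cmd 1 (t=14): FL=S FR=S RL=S RR=S
after cmd 2 (t=15): FL=S FR=W RL=S RR=W
after cmd 3 (t=18): FL=S FR=W RL=S RR=W
after cmd 4 (t=26): FL=S FR=S RL=S RR=S

start t=5: FL=S FR=W RL=S RR=W
cmd 1: advance +9 → t=14, phase=(1,7,1,7) → FL=S FR=S RL=S RR=S
cmd 2: advance +1 → t=15, phase=(2,8,2,8) → FL=S FR=W RL=S RR=W
cmd 3: advance +3 → t=18, phase=(5,11,5,11) → FL=S FR=W RL=S RR=W
cmd 4: advance +8 → t=26, phase=(1,7,1,7) → FL=S FR=S RL=S RR=S


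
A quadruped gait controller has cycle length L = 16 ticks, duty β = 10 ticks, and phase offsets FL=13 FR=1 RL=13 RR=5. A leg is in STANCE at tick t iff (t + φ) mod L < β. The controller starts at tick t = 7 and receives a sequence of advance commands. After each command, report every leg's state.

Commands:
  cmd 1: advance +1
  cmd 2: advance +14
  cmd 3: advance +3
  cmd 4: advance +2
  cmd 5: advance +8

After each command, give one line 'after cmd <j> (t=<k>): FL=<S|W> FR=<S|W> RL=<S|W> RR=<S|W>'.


start t=7: FL=S FR=S RL=S RR=W
cmd 1: advance +1 → t=8, phase=(5,9,5,13) → FL=S FR=S RL=S RR=W
cmd 2: advance +14 → t=22, phase=(3,7,3,11) → FL=S FR=S RL=S RR=W
cmd 3: advance +3 → t=25, phase=(6,10,6,14) → FL=S FR=W RL=S RR=W
cmd 4: advance +2 → t=27, phase=(8,12,8,0) → FL=S FR=W RL=S RR=S
cmd 5: advance +8 → t=35, phase=(0,4,0,8) → FL=S FR=S RL=S RR=S

after cmd 1 (t=8): FL=S FR=S RL=S RR=W
after cmd 2 (t=22): FL=S FR=S RL=S RR=W
after cmd 3 (t=25): FL=S FR=W RL=S RR=W
after cmd 4 (t=27): FL=S FR=W RL=S RR=S
after cmd 5 (t=35): FL=S FR=S RL=S RR=S


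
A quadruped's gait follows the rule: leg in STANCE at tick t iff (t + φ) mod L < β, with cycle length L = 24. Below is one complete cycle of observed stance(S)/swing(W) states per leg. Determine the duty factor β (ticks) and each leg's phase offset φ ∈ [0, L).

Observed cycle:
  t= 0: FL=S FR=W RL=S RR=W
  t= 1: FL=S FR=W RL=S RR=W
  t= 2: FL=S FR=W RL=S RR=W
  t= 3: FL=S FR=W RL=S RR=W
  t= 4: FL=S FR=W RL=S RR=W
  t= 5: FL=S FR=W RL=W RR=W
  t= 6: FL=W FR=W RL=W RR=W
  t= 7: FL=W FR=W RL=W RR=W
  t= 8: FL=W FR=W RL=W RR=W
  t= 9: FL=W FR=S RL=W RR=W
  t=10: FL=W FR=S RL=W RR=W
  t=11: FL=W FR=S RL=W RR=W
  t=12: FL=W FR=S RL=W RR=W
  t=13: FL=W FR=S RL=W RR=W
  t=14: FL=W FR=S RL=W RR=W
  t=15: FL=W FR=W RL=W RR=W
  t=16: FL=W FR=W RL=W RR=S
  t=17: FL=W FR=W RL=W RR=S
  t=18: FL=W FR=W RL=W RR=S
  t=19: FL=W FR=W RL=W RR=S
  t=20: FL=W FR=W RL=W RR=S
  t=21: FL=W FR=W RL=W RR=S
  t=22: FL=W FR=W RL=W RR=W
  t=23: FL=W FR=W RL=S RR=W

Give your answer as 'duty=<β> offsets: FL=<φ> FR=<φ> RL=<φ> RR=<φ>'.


duty=6 offsets: FL=0 FR=15 RL=1 RR=8

duty β = stance ticks per leg = 6
FL: stance ticks = 6; W→S at t=0 → φ=0
FR: stance ticks = 6; W→S at t=9 → φ=15
RL: stance ticks = 6; W→S at t=23 → φ=1
RR: stance ticks = 6; W→S at t=16 → φ=8


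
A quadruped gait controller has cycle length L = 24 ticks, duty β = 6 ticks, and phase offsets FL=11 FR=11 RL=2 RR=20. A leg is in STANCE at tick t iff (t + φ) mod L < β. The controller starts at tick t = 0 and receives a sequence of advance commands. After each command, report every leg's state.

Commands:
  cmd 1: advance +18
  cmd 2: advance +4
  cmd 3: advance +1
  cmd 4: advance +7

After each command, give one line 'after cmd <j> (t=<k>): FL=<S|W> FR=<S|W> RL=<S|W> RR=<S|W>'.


after cmd 1 (t=18): FL=S FR=S RL=W RR=W
after cmd 2 (t=22): FL=W FR=W RL=S RR=W
after cmd 3 (t=23): FL=W FR=W RL=S RR=W
after cmd 4 (t=30): FL=W FR=W RL=W RR=S

start t=0: FL=W FR=W RL=S RR=W
cmd 1: advance +18 → t=18, phase=(5,5,20,14) → FL=S FR=S RL=W RR=W
cmd 2: advance +4 → t=22, phase=(9,9,0,18) → FL=W FR=W RL=S RR=W
cmd 3: advance +1 → t=23, phase=(10,10,1,19) → FL=W FR=W RL=S RR=W
cmd 4: advance +7 → t=30, phase=(17,17,8,2) → FL=W FR=W RL=W RR=S


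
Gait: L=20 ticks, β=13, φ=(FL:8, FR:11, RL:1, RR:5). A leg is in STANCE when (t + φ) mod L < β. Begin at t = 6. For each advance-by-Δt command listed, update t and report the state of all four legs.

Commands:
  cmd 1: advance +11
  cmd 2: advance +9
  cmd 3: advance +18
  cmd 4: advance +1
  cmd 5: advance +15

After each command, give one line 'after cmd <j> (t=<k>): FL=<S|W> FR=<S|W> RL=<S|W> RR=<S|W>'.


after cmd 1 (t=17): FL=S FR=S RL=W RR=S
after cmd 2 (t=26): FL=W FR=W RL=S RR=S
after cmd 3 (t=44): FL=S FR=W RL=S RR=S
after cmd 4 (t=45): FL=W FR=W RL=S RR=S
after cmd 5 (t=60): FL=S FR=S RL=S RR=S

start t=6: FL=W FR=W RL=S RR=S
cmd 1: advance +11 → t=17, phase=(5,8,18,2) → FL=S FR=S RL=W RR=S
cmd 2: advance +9 → t=26, phase=(14,17,7,11) → FL=W FR=W RL=S RR=S
cmd 3: advance +18 → t=44, phase=(12,15,5,9) → FL=S FR=W RL=S RR=S
cmd 4: advance +1 → t=45, phase=(13,16,6,10) → FL=W FR=W RL=S RR=S
cmd 5: advance +15 → t=60, phase=(8,11,1,5) → FL=S FR=S RL=S RR=S


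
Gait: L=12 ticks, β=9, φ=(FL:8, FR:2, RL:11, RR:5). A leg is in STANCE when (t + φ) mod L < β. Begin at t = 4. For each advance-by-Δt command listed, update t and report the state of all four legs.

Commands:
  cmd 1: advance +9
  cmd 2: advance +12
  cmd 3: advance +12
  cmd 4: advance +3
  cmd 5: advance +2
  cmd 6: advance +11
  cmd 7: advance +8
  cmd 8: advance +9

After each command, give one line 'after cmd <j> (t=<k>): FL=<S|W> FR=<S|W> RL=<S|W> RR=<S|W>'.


after cmd 1 (t=13): FL=W FR=S RL=S RR=S
after cmd 2 (t=25): FL=W FR=S RL=S RR=S
after cmd 3 (t=37): FL=W FR=S RL=S RR=S
after cmd 4 (t=40): FL=S FR=S RL=S RR=W
after cmd 5 (t=42): FL=S FR=S RL=S RR=W
after cmd 6 (t=53): FL=S FR=S RL=S RR=W
after cmd 7 (t=61): FL=W FR=S RL=S RR=S
after cmd 8 (t=70): FL=S FR=S RL=W RR=S

start t=4: FL=S FR=S RL=S RR=W
cmd 1: advance +9 → t=13, phase=(9,3,0,6) → FL=W FR=S RL=S RR=S
cmd 2: advance +12 → t=25, phase=(9,3,0,6) → FL=W FR=S RL=S RR=S
cmd 3: advance +12 → t=37, phase=(9,3,0,6) → FL=W FR=S RL=S RR=S
cmd 4: advance +3 → t=40, phase=(0,6,3,9) → FL=S FR=S RL=S RR=W
cmd 5: advance +2 → t=42, phase=(2,8,5,11) → FL=S FR=S RL=S RR=W
cmd 6: advance +11 → t=53, phase=(1,7,4,10) → FL=S FR=S RL=S RR=W
cmd 7: advance +8 → t=61, phase=(9,3,0,6) → FL=W FR=S RL=S RR=S
cmd 8: advance +9 → t=70, phase=(6,0,9,3) → FL=S FR=S RL=W RR=S


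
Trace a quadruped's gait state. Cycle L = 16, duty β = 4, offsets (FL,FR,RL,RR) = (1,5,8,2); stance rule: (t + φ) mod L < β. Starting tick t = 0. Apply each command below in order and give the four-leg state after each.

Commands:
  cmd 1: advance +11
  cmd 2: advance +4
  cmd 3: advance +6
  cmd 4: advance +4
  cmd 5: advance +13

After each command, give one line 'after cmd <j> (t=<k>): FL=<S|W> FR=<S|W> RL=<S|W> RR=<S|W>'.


start t=0: FL=S FR=W RL=W RR=S
cmd 1: advance +11 → t=11, phase=(12,0,3,13) → FL=W FR=S RL=S RR=W
cmd 2: advance +4 → t=15, phase=(0,4,7,1) → FL=S FR=W RL=W RR=S
cmd 3: advance +6 → t=21, phase=(6,10,13,7) → FL=W FR=W RL=W RR=W
cmd 4: advance +4 → t=25, phase=(10,14,1,11) → FL=W FR=W RL=S RR=W
cmd 5: advance +13 → t=38, phase=(7,11,14,8) → FL=W FR=W RL=W RR=W

after cmd 1 (t=11): FL=W FR=S RL=S RR=W
after cmd 2 (t=15): FL=S FR=W RL=W RR=S
after cmd 3 (t=21): FL=W FR=W RL=W RR=W
after cmd 4 (t=25): FL=W FR=W RL=S RR=W
after cmd 5 (t=38): FL=W FR=W RL=W RR=W


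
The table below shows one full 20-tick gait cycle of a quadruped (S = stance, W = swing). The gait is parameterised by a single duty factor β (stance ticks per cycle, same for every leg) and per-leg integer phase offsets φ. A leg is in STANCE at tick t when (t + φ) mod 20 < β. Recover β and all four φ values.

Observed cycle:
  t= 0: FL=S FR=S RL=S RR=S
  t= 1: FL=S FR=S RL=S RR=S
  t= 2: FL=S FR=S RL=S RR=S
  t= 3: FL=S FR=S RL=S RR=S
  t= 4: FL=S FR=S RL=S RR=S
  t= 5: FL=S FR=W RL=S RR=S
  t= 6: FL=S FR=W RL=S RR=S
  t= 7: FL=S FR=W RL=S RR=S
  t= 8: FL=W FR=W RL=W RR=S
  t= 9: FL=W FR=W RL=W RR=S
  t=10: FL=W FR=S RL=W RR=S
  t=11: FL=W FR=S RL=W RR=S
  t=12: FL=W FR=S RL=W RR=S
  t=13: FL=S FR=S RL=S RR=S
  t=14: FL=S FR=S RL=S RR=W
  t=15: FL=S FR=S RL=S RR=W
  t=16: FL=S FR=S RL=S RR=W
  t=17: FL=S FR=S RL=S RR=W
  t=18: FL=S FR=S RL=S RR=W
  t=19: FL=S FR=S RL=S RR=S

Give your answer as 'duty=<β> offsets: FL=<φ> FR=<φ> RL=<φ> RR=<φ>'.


duty=15 offsets: FL=7 FR=10 RL=7 RR=1

duty β = stance ticks per leg = 15
FL: stance ticks = 15; W→S at t=13 → φ=7
FR: stance ticks = 15; W→S at t=10 → φ=10
RL: stance ticks = 15; W→S at t=13 → φ=7
RR: stance ticks = 15; W→S at t=19 → φ=1


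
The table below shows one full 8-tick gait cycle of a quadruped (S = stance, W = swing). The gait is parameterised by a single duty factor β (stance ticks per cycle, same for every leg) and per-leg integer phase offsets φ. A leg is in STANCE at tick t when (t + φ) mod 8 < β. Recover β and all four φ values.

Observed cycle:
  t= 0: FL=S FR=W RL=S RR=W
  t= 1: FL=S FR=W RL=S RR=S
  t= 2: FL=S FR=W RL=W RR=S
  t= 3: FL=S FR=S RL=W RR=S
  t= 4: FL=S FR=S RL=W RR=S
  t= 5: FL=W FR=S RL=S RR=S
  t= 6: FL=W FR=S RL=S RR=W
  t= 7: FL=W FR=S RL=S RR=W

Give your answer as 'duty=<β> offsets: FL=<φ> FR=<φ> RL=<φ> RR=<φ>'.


duty β = stance ticks per leg = 5
FL: stance ticks = 5; W→S at t=0 → φ=0
FR: stance ticks = 5; W→S at t=3 → φ=5
RL: stance ticks = 5; W→S at t=5 → φ=3
RR: stance ticks = 5; W→S at t=1 → φ=7

duty=5 offsets: FL=0 FR=5 RL=3 RR=7


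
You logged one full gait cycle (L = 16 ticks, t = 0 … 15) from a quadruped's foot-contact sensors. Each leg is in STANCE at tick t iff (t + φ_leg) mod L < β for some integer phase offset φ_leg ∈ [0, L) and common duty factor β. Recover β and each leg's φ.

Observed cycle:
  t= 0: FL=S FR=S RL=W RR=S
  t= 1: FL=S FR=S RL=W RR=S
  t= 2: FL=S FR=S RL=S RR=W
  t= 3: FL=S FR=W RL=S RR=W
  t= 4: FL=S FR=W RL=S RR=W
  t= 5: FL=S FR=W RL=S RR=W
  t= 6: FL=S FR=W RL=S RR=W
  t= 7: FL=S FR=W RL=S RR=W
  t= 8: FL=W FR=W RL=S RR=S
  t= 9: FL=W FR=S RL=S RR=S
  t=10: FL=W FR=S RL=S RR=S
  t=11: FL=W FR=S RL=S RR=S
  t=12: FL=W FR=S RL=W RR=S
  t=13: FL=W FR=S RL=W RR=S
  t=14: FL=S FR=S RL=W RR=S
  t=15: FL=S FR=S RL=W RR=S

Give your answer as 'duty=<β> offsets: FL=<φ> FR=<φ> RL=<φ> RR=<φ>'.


duty=10 offsets: FL=2 FR=7 RL=14 RR=8

duty β = stance ticks per leg = 10
FL: stance ticks = 10; W→S at t=14 → φ=2
FR: stance ticks = 10; W→S at t=9 → φ=7
RL: stance ticks = 10; W→S at t=2 → φ=14
RR: stance ticks = 10; W→S at t=8 → φ=8


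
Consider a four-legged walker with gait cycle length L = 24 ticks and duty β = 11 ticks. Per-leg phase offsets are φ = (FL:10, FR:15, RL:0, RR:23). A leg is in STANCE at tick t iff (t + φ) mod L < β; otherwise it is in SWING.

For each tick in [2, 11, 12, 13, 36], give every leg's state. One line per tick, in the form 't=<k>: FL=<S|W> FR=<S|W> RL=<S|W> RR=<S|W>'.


t=2: FL=W FR=W RL=S RR=S
t=11: FL=W FR=S RL=W RR=S
t=12: FL=W FR=S RL=W RR=W
t=13: FL=W FR=S RL=W RR=W
t=36: FL=W FR=S RL=W RR=W

t=2: phase=(12,17,2,1) vs β=11 → FL=W FR=W RL=S RR=S
t=11: phase=(21,2,11,10) vs β=11 → FL=W FR=S RL=W RR=S
t=12: phase=(22,3,12,11) vs β=11 → FL=W FR=S RL=W RR=W
t=13: phase=(23,4,13,12) vs β=11 → FL=W FR=S RL=W RR=W
t=36: phase=(22,3,12,11) vs β=11 → FL=W FR=S RL=W RR=W


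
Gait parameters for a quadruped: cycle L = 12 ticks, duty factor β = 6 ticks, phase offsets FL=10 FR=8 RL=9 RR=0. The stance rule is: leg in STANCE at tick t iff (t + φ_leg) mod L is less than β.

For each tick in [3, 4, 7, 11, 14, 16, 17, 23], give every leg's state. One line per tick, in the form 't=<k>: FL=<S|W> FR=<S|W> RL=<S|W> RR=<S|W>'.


t=3: FL=S FR=W RL=S RR=S
t=4: FL=S FR=S RL=S RR=S
t=7: FL=S FR=S RL=S RR=W
t=11: FL=W FR=W RL=W RR=W
t=14: FL=S FR=W RL=W RR=S
t=16: FL=S FR=S RL=S RR=S
t=17: FL=S FR=S RL=S RR=S
t=23: FL=W FR=W RL=W RR=W

t=3: phase=(1,11,0,3) vs β=6 → FL=S FR=W RL=S RR=S
t=4: phase=(2,0,1,4) vs β=6 → FL=S FR=S RL=S RR=S
t=7: phase=(5,3,4,7) vs β=6 → FL=S FR=S RL=S RR=W
t=11: phase=(9,7,8,11) vs β=6 → FL=W FR=W RL=W RR=W
t=14: phase=(0,10,11,2) vs β=6 → FL=S FR=W RL=W RR=S
t=16: phase=(2,0,1,4) vs β=6 → FL=S FR=S RL=S RR=S
t=17: phase=(3,1,2,5) vs β=6 → FL=S FR=S RL=S RR=S
t=23: phase=(9,7,8,11) vs β=6 → FL=W FR=W RL=W RR=W


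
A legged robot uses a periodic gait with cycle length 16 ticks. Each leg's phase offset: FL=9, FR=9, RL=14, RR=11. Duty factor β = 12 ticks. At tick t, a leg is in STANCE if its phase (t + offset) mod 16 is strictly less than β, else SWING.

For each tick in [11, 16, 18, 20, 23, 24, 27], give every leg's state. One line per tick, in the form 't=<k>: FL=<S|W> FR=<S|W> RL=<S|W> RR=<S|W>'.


t=11: FL=S FR=S RL=S RR=S
t=16: FL=S FR=S RL=W RR=S
t=18: FL=S FR=S RL=S RR=W
t=20: FL=W FR=W RL=S RR=W
t=23: FL=S FR=S RL=S RR=S
t=24: FL=S FR=S RL=S RR=S
t=27: FL=S FR=S RL=S RR=S

t=11: phase=(4,4,9,6) vs β=12 → FL=S FR=S RL=S RR=S
t=16: phase=(9,9,14,11) vs β=12 → FL=S FR=S RL=W RR=S
t=18: phase=(11,11,0,13) vs β=12 → FL=S FR=S RL=S RR=W
t=20: phase=(13,13,2,15) vs β=12 → FL=W FR=W RL=S RR=W
t=23: phase=(0,0,5,2) vs β=12 → FL=S FR=S RL=S RR=S
t=24: phase=(1,1,6,3) vs β=12 → FL=S FR=S RL=S RR=S
t=27: phase=(4,4,9,6) vs β=12 → FL=S FR=S RL=S RR=S


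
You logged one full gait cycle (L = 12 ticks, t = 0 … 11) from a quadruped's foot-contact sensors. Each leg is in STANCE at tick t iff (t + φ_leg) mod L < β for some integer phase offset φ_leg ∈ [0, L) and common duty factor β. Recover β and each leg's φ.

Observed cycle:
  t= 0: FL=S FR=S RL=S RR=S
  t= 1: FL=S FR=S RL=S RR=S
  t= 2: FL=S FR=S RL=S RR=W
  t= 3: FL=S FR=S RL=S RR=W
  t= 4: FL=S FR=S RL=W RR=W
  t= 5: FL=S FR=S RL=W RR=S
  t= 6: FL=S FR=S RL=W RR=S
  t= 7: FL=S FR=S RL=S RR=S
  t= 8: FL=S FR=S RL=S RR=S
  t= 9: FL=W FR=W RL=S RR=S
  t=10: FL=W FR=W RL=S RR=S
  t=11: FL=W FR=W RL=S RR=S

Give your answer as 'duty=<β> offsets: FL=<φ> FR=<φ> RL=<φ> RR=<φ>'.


duty β = stance ticks per leg = 9
FL: stance ticks = 9; W→S at t=0 → φ=0
FR: stance ticks = 9; W→S at t=0 → φ=0
RL: stance ticks = 9; W→S at t=7 → φ=5
RR: stance ticks = 9; W→S at t=5 → φ=7

duty=9 offsets: FL=0 FR=0 RL=5 RR=7


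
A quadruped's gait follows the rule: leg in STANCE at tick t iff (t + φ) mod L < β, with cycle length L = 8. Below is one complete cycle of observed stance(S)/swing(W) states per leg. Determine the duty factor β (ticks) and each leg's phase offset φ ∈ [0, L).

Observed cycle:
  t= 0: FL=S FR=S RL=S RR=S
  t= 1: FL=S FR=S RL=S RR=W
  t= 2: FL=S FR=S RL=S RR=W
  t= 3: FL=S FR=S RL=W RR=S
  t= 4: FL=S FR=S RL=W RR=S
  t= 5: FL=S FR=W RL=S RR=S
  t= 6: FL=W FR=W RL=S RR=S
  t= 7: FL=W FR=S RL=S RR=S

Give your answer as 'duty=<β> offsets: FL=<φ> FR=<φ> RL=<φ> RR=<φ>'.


duty β = stance ticks per leg = 6
FL: stance ticks = 6; W→S at t=0 → φ=0
FR: stance ticks = 6; W→S at t=7 → φ=1
RL: stance ticks = 6; W→S at t=5 → φ=3
RR: stance ticks = 6; W→S at t=3 → φ=5

duty=6 offsets: FL=0 FR=1 RL=3 RR=5


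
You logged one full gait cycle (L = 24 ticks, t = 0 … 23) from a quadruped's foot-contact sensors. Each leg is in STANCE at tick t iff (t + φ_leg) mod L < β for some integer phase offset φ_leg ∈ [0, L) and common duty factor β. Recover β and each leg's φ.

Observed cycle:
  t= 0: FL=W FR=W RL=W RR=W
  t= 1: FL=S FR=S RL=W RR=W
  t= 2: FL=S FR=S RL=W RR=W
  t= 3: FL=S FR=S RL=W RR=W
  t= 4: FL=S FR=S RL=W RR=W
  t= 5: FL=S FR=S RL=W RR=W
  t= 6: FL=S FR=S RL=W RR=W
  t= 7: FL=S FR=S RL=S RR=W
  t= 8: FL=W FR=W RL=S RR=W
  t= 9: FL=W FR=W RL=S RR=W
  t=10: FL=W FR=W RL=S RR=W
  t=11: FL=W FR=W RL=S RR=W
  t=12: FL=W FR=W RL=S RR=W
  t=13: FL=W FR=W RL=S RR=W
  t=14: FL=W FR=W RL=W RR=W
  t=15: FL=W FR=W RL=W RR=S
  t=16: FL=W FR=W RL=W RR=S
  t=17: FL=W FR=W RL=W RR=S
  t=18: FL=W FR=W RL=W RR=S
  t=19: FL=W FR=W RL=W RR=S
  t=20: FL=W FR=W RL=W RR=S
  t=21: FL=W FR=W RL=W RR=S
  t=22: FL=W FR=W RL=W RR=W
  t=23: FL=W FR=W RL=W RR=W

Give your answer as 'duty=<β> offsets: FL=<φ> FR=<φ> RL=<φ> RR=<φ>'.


duty β = stance ticks per leg = 7
FL: stance ticks = 7; W→S at t=1 → φ=23
FR: stance ticks = 7; W→S at t=1 → φ=23
RL: stance ticks = 7; W→S at t=7 → φ=17
RR: stance ticks = 7; W→S at t=15 → φ=9

duty=7 offsets: FL=23 FR=23 RL=17 RR=9


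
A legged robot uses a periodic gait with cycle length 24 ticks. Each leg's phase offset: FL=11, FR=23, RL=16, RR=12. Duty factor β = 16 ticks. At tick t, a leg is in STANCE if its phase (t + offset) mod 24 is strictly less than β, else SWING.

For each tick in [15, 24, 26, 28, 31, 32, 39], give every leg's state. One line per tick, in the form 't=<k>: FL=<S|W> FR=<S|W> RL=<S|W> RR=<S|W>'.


t=15: FL=S FR=S RL=S RR=S
t=24: FL=S FR=W RL=W RR=S
t=26: FL=S FR=S RL=W RR=S
t=28: FL=S FR=S RL=W RR=W
t=31: FL=W FR=S RL=W RR=W
t=32: FL=W FR=S RL=S RR=W
t=39: FL=S FR=S RL=S RR=S

t=15: phase=(2,14,7,3) vs β=16 → FL=S FR=S RL=S RR=S
t=24: phase=(11,23,16,12) vs β=16 → FL=S FR=W RL=W RR=S
t=26: phase=(13,1,18,14) vs β=16 → FL=S FR=S RL=W RR=S
t=28: phase=(15,3,20,16) vs β=16 → FL=S FR=S RL=W RR=W
t=31: phase=(18,6,23,19) vs β=16 → FL=W FR=S RL=W RR=W
t=32: phase=(19,7,0,20) vs β=16 → FL=W FR=S RL=S RR=W
t=39: phase=(2,14,7,3) vs β=16 → FL=S FR=S RL=S RR=S


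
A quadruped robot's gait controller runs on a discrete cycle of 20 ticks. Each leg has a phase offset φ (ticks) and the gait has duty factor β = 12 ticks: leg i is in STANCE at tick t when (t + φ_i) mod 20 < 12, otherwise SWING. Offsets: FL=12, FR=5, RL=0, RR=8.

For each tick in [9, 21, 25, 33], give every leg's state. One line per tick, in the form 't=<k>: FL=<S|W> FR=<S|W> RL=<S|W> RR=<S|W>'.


t=9: FL=S FR=W RL=S RR=W
t=21: FL=W FR=S RL=S RR=S
t=25: FL=W FR=S RL=S RR=W
t=33: FL=S FR=W RL=W RR=S

t=9: phase=(1,14,9,17) vs β=12 → FL=S FR=W RL=S RR=W
t=21: phase=(13,6,1,9) vs β=12 → FL=W FR=S RL=S RR=S
t=25: phase=(17,10,5,13) vs β=12 → FL=W FR=S RL=S RR=W
t=33: phase=(5,18,13,1) vs β=12 → FL=S FR=W RL=W RR=S


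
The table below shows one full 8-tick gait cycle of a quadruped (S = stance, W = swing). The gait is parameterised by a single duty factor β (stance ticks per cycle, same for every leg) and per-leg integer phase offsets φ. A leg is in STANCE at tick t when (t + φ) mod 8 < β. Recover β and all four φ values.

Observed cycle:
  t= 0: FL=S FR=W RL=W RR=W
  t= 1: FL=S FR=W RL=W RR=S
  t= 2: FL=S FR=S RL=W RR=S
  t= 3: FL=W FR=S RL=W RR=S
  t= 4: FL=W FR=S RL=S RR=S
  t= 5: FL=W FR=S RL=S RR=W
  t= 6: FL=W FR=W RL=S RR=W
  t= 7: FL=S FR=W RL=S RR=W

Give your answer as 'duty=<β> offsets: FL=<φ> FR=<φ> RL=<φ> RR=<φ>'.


duty=4 offsets: FL=1 FR=6 RL=4 RR=7

duty β = stance ticks per leg = 4
FL: stance ticks = 4; W→S at t=7 → φ=1
FR: stance ticks = 4; W→S at t=2 → φ=6
RL: stance ticks = 4; W→S at t=4 → φ=4
RR: stance ticks = 4; W→S at t=1 → φ=7


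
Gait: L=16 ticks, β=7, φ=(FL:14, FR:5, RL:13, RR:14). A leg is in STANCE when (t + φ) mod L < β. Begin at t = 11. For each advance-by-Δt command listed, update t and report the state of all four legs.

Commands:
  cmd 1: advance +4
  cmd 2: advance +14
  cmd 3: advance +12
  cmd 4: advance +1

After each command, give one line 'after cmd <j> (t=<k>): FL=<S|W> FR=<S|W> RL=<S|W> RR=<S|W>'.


after cmd 1 (t=15): FL=W FR=S RL=W RR=W
after cmd 2 (t=29): FL=W FR=S RL=W RR=W
after cmd 3 (t=41): FL=W FR=W RL=S RR=W
after cmd 4 (t=42): FL=W FR=W RL=W RR=W

start t=11: FL=W FR=S RL=W RR=W
cmd 1: advance +4 → t=15, phase=(13,4,12,13) → FL=W FR=S RL=W RR=W
cmd 2: advance +14 → t=29, phase=(11,2,10,11) → FL=W FR=S RL=W RR=W
cmd 3: advance +12 → t=41, phase=(7,14,6,7) → FL=W FR=W RL=S RR=W
cmd 4: advance +1 → t=42, phase=(8,15,7,8) → FL=W FR=W RL=W RR=W


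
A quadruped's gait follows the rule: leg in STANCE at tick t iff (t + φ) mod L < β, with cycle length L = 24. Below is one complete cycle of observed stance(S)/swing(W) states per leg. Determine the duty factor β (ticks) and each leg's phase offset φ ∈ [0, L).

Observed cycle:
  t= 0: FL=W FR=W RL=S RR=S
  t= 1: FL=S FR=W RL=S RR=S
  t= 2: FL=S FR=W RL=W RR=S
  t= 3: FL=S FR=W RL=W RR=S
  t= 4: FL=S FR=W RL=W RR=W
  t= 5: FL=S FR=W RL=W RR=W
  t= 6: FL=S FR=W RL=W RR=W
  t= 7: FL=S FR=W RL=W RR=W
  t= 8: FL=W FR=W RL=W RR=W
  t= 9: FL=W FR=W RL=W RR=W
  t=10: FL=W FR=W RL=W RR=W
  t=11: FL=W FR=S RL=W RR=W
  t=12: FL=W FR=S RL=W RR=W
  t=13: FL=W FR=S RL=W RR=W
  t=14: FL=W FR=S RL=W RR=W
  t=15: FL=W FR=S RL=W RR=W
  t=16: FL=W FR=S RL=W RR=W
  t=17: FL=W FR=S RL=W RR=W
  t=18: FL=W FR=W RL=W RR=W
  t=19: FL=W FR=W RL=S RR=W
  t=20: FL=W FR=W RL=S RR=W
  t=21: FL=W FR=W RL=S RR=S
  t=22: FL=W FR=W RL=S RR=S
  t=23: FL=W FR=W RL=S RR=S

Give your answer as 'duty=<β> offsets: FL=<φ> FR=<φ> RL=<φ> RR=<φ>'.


duty=7 offsets: FL=23 FR=13 RL=5 RR=3

duty β = stance ticks per leg = 7
FL: stance ticks = 7; W→S at t=1 → φ=23
FR: stance ticks = 7; W→S at t=11 → φ=13
RL: stance ticks = 7; W→S at t=19 → φ=5
RR: stance ticks = 7; W→S at t=21 → φ=3
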